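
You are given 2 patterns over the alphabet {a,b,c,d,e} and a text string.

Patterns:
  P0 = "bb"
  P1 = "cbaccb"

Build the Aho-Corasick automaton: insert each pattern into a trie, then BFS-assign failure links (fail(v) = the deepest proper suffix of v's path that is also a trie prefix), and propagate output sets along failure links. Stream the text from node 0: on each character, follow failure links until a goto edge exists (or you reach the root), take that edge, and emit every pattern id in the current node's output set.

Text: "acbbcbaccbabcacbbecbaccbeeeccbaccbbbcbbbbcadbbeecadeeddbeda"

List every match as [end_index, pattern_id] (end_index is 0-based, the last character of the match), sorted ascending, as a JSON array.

Build:
Trie (insert patterns):
  n0 'ε': b→1 c→3
  n1 'b': b→2
  n2 'bb': ·  [P0 ends]
  n3 'c': b→4
  n4 'cb': a→5
  n5 'cba': c→6
  n6 'cbac': c→7
  n7 'cbacc': b→8
  n8 'cbaccb': ·  [P1 ends]

BFS fail/out derivation:
  n1('b'): parent n0 fail=0; on 'b' 0 → fail=0;  out ∅∪∅=∅
  n3('c'): parent n0 fail=0; on 'c' 0 → fail=0;  out ∅∪∅=∅
  n2('bb'): parent n1 fail=0; on 'b' 0 → fail=1;  out {0}∪∅={0}
  n4('cb'): parent n3 fail=0; on 'b' 0 → fail=1;  out ∅∪∅=∅
  n5('cba'): parent n4 fail=1; on 'a' 1→0 → fail=0;  out ∅∪∅=∅
  n6('cbac'): parent n5 fail=0; on 'c' 0 → fail=3;  out ∅∪∅=∅
  n7('cbacc'): parent n6 fail=3; on 'c' 3→0 → fail=3;  out ∅∪∅=∅
  n8('cbaccb'): parent n7 fail=3; on 'b' 3 → fail=4;  out {1}∪∅={1}

Scan:
[0] read 'a'  n0⇒n0
[1] read 'c'  n0⇒n3
[2] read 'b'  n3⇒n4
[3] read 'b'  n4⇒n2 (via fail)  emit P0@[2:3]
[4] read 'c'  n2⇒n3 (via fail)
[5] read 'b'  n3⇒n4
[6] read 'a'  n4⇒n5
[7] read 'c'  n5⇒n6
[8] read 'c'  n6⇒n7
[9] read 'b'  n7⇒n8  emit P1@[4:9]
[10] read 'a'  n8⇒n5 (via fail)
[11] read 'b'  n5⇒n1 (via fail)
[12] read 'c'  n1⇒n3 (via fail)
[13] read 'a'  n3⇒n0 (via fail)
[14] read 'c'  n0⇒n3
[15] read 'b'  n3⇒n4
[16] read 'b'  n4⇒n2 (via fail)  emit P0@[15:16]
[17] read 'e'  n2⇒n0 (via fail)
[18] read 'c'  n0⇒n3
[19] read 'b'  n3⇒n4
[20] read 'a'  n4⇒n5
[21] read 'c'  n5⇒n6
[22] read 'c'  n6⇒n7
[23] read 'b'  n7⇒n8  emit P1@[18:23]
[24] read 'e'  n8⇒n0 (via fail)
[25] read 'e'  n0⇒n0
[26] read 'e'  n0⇒n0
[27] read 'c'  n0⇒n3
[28] read 'c'  n3⇒n3 (via fail)
[29] read 'b'  n3⇒n4
[30] read 'a'  n4⇒n5
[31] read 'c'  n5⇒n6
[32] read 'c'  n6⇒n7
[33] read 'b'  n7⇒n8  emit P1@[28:33]
[34] read 'b'  n8⇒n2 (via fail)  emit P0@[33:34]
[35] read 'b'  n2⇒n2 (via fail)  emit P0@[34:35]
[36] read 'c'  n2⇒n3 (via fail)
[37] read 'b'  n3⇒n4
[38] read 'b'  n4⇒n2 (via fail)  emit P0@[37:38]
[39] read 'b'  n2⇒n2 (via fail)  emit P0@[38:39]
[40] read 'b'  n2⇒n2 (via fail)  emit P0@[39:40]
[41] read 'c'  n2⇒n3 (via fail)
[42] read 'a'  n3⇒n0 (via fail)
[43] read 'd'  n0⇒n0
[44] read 'b'  n0⇒n1
[45] read 'b'  n1⇒n2  emit P0@[44:45]
[46] read 'e'  n2⇒n0 (via fail)
[47] read 'e'  n0⇒n0
[48] read 'c'  n0⇒n3
[49] read 'a'  n3⇒n0 (via fail)
[50] read 'd'  n0⇒n0
[51] read 'e'  n0⇒n0
[52] read 'e'  n0⇒n0
[53] read 'd'  n0⇒n0
[54] read 'd'  n0⇒n0
[55] read 'b'  n0⇒n1
[56] read 'e'  n1⇒n0 (via fail)
[57] read 'd'  n0⇒n0
[58] read 'a'  n0⇒n0

Matches: [[3,0],[9,1],[16,0],[23,1],[33,1],[34,0],[35,0],[38,0],[39,0],[40,0],[45,0]]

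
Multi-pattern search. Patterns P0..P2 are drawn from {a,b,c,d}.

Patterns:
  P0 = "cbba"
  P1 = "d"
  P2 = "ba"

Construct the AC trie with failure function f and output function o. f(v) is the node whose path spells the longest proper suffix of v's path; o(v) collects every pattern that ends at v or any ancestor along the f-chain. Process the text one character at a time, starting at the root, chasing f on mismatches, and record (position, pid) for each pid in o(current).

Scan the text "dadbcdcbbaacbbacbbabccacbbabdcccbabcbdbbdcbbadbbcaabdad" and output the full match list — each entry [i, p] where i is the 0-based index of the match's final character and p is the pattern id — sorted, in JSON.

Build automaton:
Trie nodes:
  n0 'ε': b→6 c→1 d→5
  n1 'c': b→2
  n2 'cb': b→3
  n3 'cbb': a→4
  n4 'cbba': ·  ←P0
  n5 'd': ·  ←P1
  n6 'b': a→7
  n7 'ba': ·  ←P2

BFS fail/out derivation:
  fail(1) 'c': from fail(0)=0 chase 'c': 0 ⇒ 0;  out=∅∪out(0)=∅
  fail(5) 'd': from fail(0)=0 chase 'd': 0 ⇒ 0;  out={1}∪out(0)={1}
  fail(6) 'b': from fail(0)=0 chase 'b': 0 ⇒ 0;  out=∅∪out(0)=∅
  fail(2) 'cb': from fail(1)=0 chase 'b': 0 ⇒ 6;  out=∅∪out(6)=∅
  fail(7) 'ba': from fail(6)=0 chase 'a': 0 ⇒ 0;  out={2}∪out(0)={2}
  fail(3) 'cbb': from fail(2)=6 chase 'b': 6→0 ⇒ 6;  out=∅∪out(6)=∅
  fail(4) 'cbba': from fail(3)=6 chase 'a': 6 ⇒ 7;  out={0}∪out(7)={0,2}

Text stream:
pos 0 'd': at 5  → match P1@[0:0]
pos 1 'a': at 0 (via fail)
pos 2 'd': at 5  → match P1@[2:2]
pos 3 'b': at 6 (via fail)
pos 4 'c': at 1 (via fail)
pos 5 'd': at 5 (via fail)  → match P1@[5:5]
pos 6 'c': at 1 (via fail)
pos 7 'b': at 2
pos 8 'b': at 3
pos 9 'a': at 4  → match P0@[6:9],P2@[8:9]
pos 10 'a': at 0 (via fail)
pos 11 'c': at 1
pos 12 'b': at 2
pos 13 'b': at 3
pos 14 'a': at 4  → match P0@[11:14],P2@[13:14]
pos 15 'c': at 1 (via fail)
pos 16 'b': at 2
pos 17 'b': at 3
pos 18 'a': at 4  → match P0@[15:18],P2@[17:18]
pos 19 'b': at 6 (via fail)
pos 20 'c': at 1 (via fail)
pos 21 'c': at 1 (via fail)
pos 22 'a': at 0 (via fail)
pos 23 'c': at 1
pos 24 'b': at 2
pos 25 'b': at 3
pos 26 'a': at 4  → match P0@[23:26],P2@[25:26]
pos 27 'b': at 6 (via fail)
pos 28 'd': at 5 (via fail)  → match P1@[28:28]
pos 29 'c': at 1 (via fail)
pos 30 'c': at 1 (via fail)
pos 31 'c': at 1 (via fail)
pos 32 'b': at 2
pos 33 'a': at 7 (via fail)  → match P2@[32:33]
pos 34 'b': at 6 (via fail)
pos 35 'c': at 1 (via fail)
pos 36 'b': at 2
pos 37 'd': at 5 (via fail)  → match P1@[37:37]
pos 38 'b': at 6 (via fail)
pos 39 'b': at 6 (via fail)
pos 40 'd': at 5 (via fail)  → match P1@[40:40]
pos 41 'c': at 1 (via fail)
pos 42 'b': at 2
pos 43 'b': at 3
pos 44 'a': at 4  → match P0@[41:44],P2@[43:44]
pos 45 'd': at 5 (via fail)  → match P1@[45:45]
pos 46 'b': at 6 (via fail)
pos 47 'b': at 6 (via fail)
pos 48 'c': at 1 (via fail)
pos 49 'a': at 0 (via fail)
pos 50 'a': at 0
pos 51 'b': at 6
pos 52 'd': at 5 (via fail)  → match P1@[52:52]
pos 53 'a': at 0 (via fail)
pos 54 'd': at 5  → match P1@[54:54]

All matches (sorted): [[0,1],[2,1],[5,1],[9,0],[9,2],[14,0],[14,2],[18,0],[18,2],[26,0],[26,2],[28,1],[33,2],[37,1],[40,1],[44,0],[44,2],[45,1],[52,1],[54,1]]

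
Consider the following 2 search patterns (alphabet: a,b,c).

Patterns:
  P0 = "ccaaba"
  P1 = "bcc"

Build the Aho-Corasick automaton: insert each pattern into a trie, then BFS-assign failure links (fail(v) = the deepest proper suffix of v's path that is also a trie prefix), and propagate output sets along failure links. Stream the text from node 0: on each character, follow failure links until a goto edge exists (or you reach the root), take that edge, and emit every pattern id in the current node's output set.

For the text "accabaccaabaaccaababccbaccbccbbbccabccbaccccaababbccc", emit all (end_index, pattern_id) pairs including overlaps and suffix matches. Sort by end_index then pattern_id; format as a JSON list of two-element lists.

Construct AC machine:
Trie nodes:
  0='ε' goto b→7 c→1
  1='c' goto c→2
  2='cc' goto a→3
  3='cca' goto a→4
  4='ccaa' goto b→5
  5='ccaab' goto a→6
  6='ccaaba' goto ·  [P0 ends]
  7='b' goto c→8
  8='bc' goto c→9
  9='bcc' goto ·  [P1 ends]

Failure links (BFS by depth):
  fail(1) 'c': from fail(0)=0 chase 'c': 0 ⇒ 0;  out=∅∪out(0)=∅
  fail(7) 'b': from fail(0)=0 chase 'b': 0 ⇒ 0;  out=∅∪out(0)=∅
  fail(2) 'cc': from fail(1)=0 chase 'c': 0 ⇒ 1;  out=∅∪out(1)=∅
  fail(8) 'bc': from fail(7)=0 chase 'c': 0 ⇒ 1;  out=∅∪out(1)=∅
  fail(3) 'cca': from fail(2)=1 chase 'a': 1→0 ⇒ 0;  out=∅∪out(0)=∅
  fail(9) 'bcc': from fail(8)=1 chase 'c': 1 ⇒ 2;  out={1}∪out(2)={1}
  fail(4) 'ccaa': from fail(3)=0 chase 'a': 0 ⇒ 0;  out=∅∪out(0)=∅
  fail(5) 'ccaab': from fail(4)=0 chase 'b': 0 ⇒ 7;  out=∅∪out(7)=∅
  fail(6) 'ccaaba': from fail(5)=7 chase 'a': 7→0 ⇒ 0;  out={0}∪out(0)={0}

Run:
[0] read 'a'  n0⇒n0
[1] read 'c'  n0⇒n1
[2] read 'c'  n1⇒n2
[3] read 'a'  n2⇒n3
[4] read 'b'  n3⇒n7 ·f
[5] read 'a'  n7⇒n0 ·f
[6] read 'c'  n0⇒n1
[7] read 'c'  n1⇒n2
[8] read 'a'  n2⇒n3
[9] read 'a'  n3⇒n4
[10] read 'b'  n4⇒n5
[11] read 'a'  n5⇒n6  emit P0@[6:11]
[12] read 'a'  n6⇒n0 ·f
[13] read 'c'  n0⇒n1
[14] read 'c'  n1⇒n2
[15] read 'a'  n2⇒n3
[16] read 'a'  n3⇒n4
[17] read 'b'  n4⇒n5
[18] read 'a'  n5⇒n6  emit P0@[13:18]
[19] read 'b'  n6⇒n7 ·f
[20] read 'c'  n7⇒n8
[21] read 'c'  n8⇒n9  emit P1@[19:21]
[22] read 'b'  n9⇒n7 ·f
[23] read 'a'  n7⇒n0 ·f
[24] read 'c'  n0⇒n1
[25] read 'c'  n1⇒n2
[26] read 'b'  n2⇒n7 ·f
[27] read 'c'  n7⇒n8
[28] read 'c'  n8⇒n9  emit P1@[26:28]
[29] read 'b'  n9⇒n7 ·f
[30] read 'b'  n7⇒n7 ·f
[31] read 'b'  n7⇒n7 ·f
[32] read 'c'  n7⇒n8
[33] read 'c'  n8⇒n9  emit P1@[31:33]
[34] read 'a'  n9⇒n3 ·f
[35] read 'b'  n3⇒n7 ·f
[36] read 'c'  n7⇒n8
[37] read 'c'  n8⇒n9  emit P1@[35:37]
[38] read 'b'  n9⇒n7 ·f
[39] read 'a'  n7⇒n0 ·f
[40] read 'c'  n0⇒n1
[41] read 'c'  n1⇒n2
[42] read 'c'  n2⇒n2 ·f
[43] read 'c'  n2⇒n2 ·f
[44] read 'a'  n2⇒n3
[45] read 'a'  n3⇒n4
[46] read 'b'  n4⇒n5
[47] read 'a'  n5⇒n6  emit P0@[42:47]
[48] read 'b'  n6⇒n7 ·f
[49] read 'b'  n7⇒n7 ·f
[50] read 'c'  n7⇒n8
[51] read 'c'  n8⇒n9  emit P1@[49:51]
[52] read 'c'  n9⇒n2 ·f

Result: [[11,0],[18,0],[21,1],[28,1],[33,1],[37,1],[47,0],[51,1]]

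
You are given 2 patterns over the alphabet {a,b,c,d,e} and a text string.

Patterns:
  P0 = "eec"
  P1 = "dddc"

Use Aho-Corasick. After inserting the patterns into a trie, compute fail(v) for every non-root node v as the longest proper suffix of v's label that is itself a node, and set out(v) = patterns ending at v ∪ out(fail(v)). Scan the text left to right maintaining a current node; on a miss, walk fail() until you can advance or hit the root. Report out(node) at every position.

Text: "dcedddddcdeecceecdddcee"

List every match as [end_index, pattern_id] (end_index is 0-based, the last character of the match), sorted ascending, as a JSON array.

Build:
Trie (insert patterns):
  0='ε' goto d→4 e→1
  1='e' goto e→2
  2='ee' goto c→3
  3='eec' goto ·  ←P0
  4='d' goto d→5
  5='dd' goto d→6
  6='ddd' goto c→7
  7='dddc' goto ·  ←P1

BFS fail/out derivation:
  fail(1) 'e': from fail(0)=0 chase 'e': 0 ⇒ 0;  out=∅∪out(0)=∅
  fail(4) 'd': from fail(0)=0 chase 'd': 0 ⇒ 0;  out=∅∪out(0)=∅
  fail(2) 'ee': from fail(1)=0 chase 'e': 0 ⇒ 1;  out=∅∪out(1)=∅
  fail(5) 'dd': from fail(4)=0 chase 'd': 0 ⇒ 4;  out=∅∪out(4)=∅
  fail(3) 'eec': from fail(2)=1 chase 'c': 1→0 ⇒ 0;  out={0}∪out(0)={0}
  fail(6) 'ddd': from fail(5)=4 chase 'd': 4 ⇒ 5;  out=∅∪out(5)=∅
  fail(7) 'dddc': from fail(6)=5 chase 'c': 5→4→0 ⇒ 0;  out={1}∪out(0)={1}

Text stream:
pos 0 'd': at 4
pos 1 'c': at 0 (via fail)
pos 2 'e': at 1
pos 3 'd': at 4 (via fail)
pos 4 'd': at 5
pos 5 'd': at 6
pos 6 'd': at 6 (via fail)
pos 7 'd': at 6 (via fail)
pos 8 'c': at 7  → match P1@[5:8]
pos 9 'd': at 4 (via fail)
pos 10 'e': at 1 (via fail)
pos 11 'e': at 2
pos 12 'c': at 3  → match P0@[10:12]
pos 13 'c': at 0 (via fail)
pos 14 'e': at 1
pos 15 'e': at 2
pos 16 'c': at 3  → match P0@[14:16]
pos 17 'd': at 4 (via fail)
pos 18 'd': at 5
pos 19 'd': at 6
pos 20 'c': at 7  → match P1@[17:20]
pos 21 'e': at 1 (via fail)
pos 22 'e': at 2

All matches (sorted): [[8,1],[12,0],[16,0],[20,1]]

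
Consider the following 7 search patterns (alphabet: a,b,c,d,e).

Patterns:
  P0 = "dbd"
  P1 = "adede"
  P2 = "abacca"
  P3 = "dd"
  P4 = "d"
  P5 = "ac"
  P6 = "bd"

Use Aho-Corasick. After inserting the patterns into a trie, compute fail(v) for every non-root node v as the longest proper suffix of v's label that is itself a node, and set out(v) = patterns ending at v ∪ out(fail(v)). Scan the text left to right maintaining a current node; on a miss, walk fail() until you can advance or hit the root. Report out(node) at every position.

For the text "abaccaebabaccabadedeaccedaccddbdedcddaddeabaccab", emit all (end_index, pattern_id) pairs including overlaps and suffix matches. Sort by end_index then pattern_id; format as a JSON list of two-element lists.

Build automaton:
Trie (insert patterns):
  n0 'ε': a→4 b→16 d→1
  n1 'd': b→2 d→14  [P4 ends]
  n2 'db': d→3
  n3 'dbd': ·  [P0 ends]
  n4 'a': b→9 c→15 d→5
  n5 'ad': e→6
  n6 'ade': d→7
  n7 'aded': e→8
  n8 'adede': ·  [P1 ends]
  n9 'ab': a→10
  n10 'aba': c→11
  n11 'abac': c→12
  n12 'abacc': a→13
  n13 'abacca': ·  [P2 ends]
  n14 'dd': ·  [P3 ends]
  n15 'ac': ·  [P5 ends]
  n16 'b': d→17
  n17 'bd': ·  [P6 ends]

Failure links (BFS by depth):
  fail(1) 'd': from fail(0)=0 chase 'd': 0 ⇒ 0;  out={4}∪out(0)={4}
  fail(4) 'a': from fail(0)=0 chase 'a': 0 ⇒ 0;  out=∅∪out(0)=∅
  fail(16) 'b': from fail(0)=0 chase 'b': 0 ⇒ 0;  out=∅∪out(0)=∅
  fail(2) 'db': from fail(1)=0 chase 'b': 0 ⇒ 16;  out=∅∪out(16)=∅
  fail(5) 'ad': from fail(4)=0 chase 'd': 0 ⇒ 1;  out=∅∪out(1)={4}
  fail(9) 'ab': from fail(4)=0 chase 'b': 0 ⇒ 16;  out=∅∪out(16)=∅
  fail(14) 'dd': from fail(1)=0 chase 'd': 0 ⇒ 1;  out={3}∪out(1)={3,4}
  fail(15) 'ac': from fail(4)=0 chase 'c': 0 ⇒ 0;  out={5}∪out(0)={5}
  fail(17) 'bd': from fail(16)=0 chase 'd': 0 ⇒ 1;  out={6}∪out(1)={4,6}
  fail(3) 'dbd': from fail(2)=16 chase 'd': 16 ⇒ 17;  out={0}∪out(17)={0,4,6}
  fail(6) 'ade': from fail(5)=1 chase 'e': 1→0 ⇒ 0;  out=∅∪out(0)=∅
  fail(10) 'aba': from fail(9)=16 chase 'a': 16→0 ⇒ 4;  out=∅∪out(4)=∅
  fail(7) 'aded': from fail(6)=0 chase 'd': 0 ⇒ 1;  out=∅∪out(1)={4}
  fail(11) 'abac': from fail(10)=4 chase 'c': 4 ⇒ 15;  out=∅∪out(15)={5}
  fail(8) 'adede': from fail(7)=1 chase 'e': 1→0 ⇒ 0;  out={1}∪out(0)={1}
  fail(12) 'abacc': from fail(11)=15 chase 'c': 15→0 ⇒ 0;  out=∅∪out(0)=∅
  fail(13) 'abacca': from fail(12)=0 chase 'a': 0 ⇒ 4;  out={2}∪out(4)={2}

Text stream:
[0] read 'a'  n0⇒n4
[1] read 'b'  n4⇒n9
[2] read 'a'  n9⇒n10
[3] read 'c'  n10⇒n11  ** P5@[2:3]
[4] read 'c'  n11⇒n12
[5] read 'a'  n12⇒n13  ** P2@[0:5]
[6] read 'e'  n13⇒n0 (via fail)
[7] read 'b'  n0⇒n16
[8] read 'a'  n16⇒n4 (via fail)
[9] read 'b'  n4⇒n9
[10] read 'a'  n9⇒n10
[11] read 'c'  n10⇒n11  ** P5@[10:11]
[12] read 'c'  n11⇒n12
[13] read 'a'  n12⇒n13  ** P2@[8:13]
[14] read 'b'  n13⇒n9 (via fail)
[15] read 'a'  n9⇒n10
[16] read 'd'  n10⇒n5 (via fail)  ** P4@[16:16]
[17] read 'e'  n5⇒n6
[18] read 'd'  n6⇒n7  ** P4@[18:18]
[19] read 'e'  n7⇒n8  ** P1@[15:19]
[20] read 'a'  n8⇒n4 (via fail)
[21] read 'c'  n4⇒n15  ** P5@[20:21]
[22] read 'c'  n15⇒n0 (via fail)
[23] read 'e'  n0⇒n0
[24] read 'd'  n0⇒n1  ** P4@[24:24]
[25] read 'a'  n1⇒n4 (via fail)
[26] read 'c'  n4⇒n15  ** P5@[25:26]
[27] read 'c'  n15⇒n0 (via fail)
[28] read 'd'  n0⇒n1  ** P4@[28:28]
[29] read 'd'  n1⇒n14  ** P3@[28:29],P4@[29:29]
[30] read 'b'  n14⇒n2 (via fail)
[31] read 'd'  n2⇒n3  ** P0@[29:31],P4@[31:31],P6@[30:31]
[32] read 'e'  n3⇒n0 (via fail)
[33] read 'd'  n0⇒n1  ** P4@[33:33]
[34] read 'c'  n1⇒n0 (via fail)
[35] read 'd'  n0⇒n1  ** P4@[35:35]
[36] read 'd'  n1⇒n14  ** P3@[35:36],P4@[36:36]
[37] read 'a'  n14⇒n4 (via fail)
[38] read 'd'  n4⇒n5  ** P4@[38:38]
[39] read 'd'  n5⇒n14 (via fail)  ** P3@[38:39],P4@[39:39]
[40] read 'e'  n14⇒n0 (via fail)
[41] read 'a'  n0⇒n4
[42] read 'b'  n4⇒n9
[43] read 'a'  n9⇒n10
[44] read 'c'  n10⇒n11  ** P5@[43:44]
[45] read 'c'  n11⇒n12
[46] read 'a'  n12⇒n13  ** P2@[41:46]
[47] read 'b'  n13⇒n9 (via fail)

Result: [[3,5],[5,2],[11,5],[13,2],[16,4],[18,4],[19,1],[21,5],[24,4],[26,5],[28,4],[29,3],[29,4],[31,0],[31,4],[31,6],[33,4],[35,4],[36,3],[36,4],[38,4],[39,3],[39,4],[44,5],[46,2]]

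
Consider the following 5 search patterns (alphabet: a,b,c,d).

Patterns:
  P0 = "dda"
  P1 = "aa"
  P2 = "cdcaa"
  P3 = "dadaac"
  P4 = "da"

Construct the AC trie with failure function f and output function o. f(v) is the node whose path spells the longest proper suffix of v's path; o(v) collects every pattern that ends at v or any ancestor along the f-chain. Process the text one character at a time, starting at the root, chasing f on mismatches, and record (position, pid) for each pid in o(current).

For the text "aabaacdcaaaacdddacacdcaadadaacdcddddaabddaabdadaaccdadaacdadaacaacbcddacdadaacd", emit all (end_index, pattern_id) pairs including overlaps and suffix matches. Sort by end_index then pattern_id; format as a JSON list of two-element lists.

Construct AC machine:
Trie nodes:
  0='ε' goto a→4 c→6 d→1
  1='d' goto a→11 d→2
  2='dd' goto a→3
  3='dda' goto ·  [P0 ends]
  4='a' goto a→5
  5='aa' goto ·  [P1 ends]
  6='c' goto d→7
  7='cd' goto c→8
  8='cdc' goto a→9
  9='cdca' goto a→10
  10='cdcaa' goto ·  [P2 ends]
  11='da' goto d→12  [P4 ends]
  12='dad' goto a→13
  13='dada' goto a→14
  14='dadaa' goto c→15
  15='dadaac' goto ·  [P3 ends]

Failure links (BFS by depth):
  n1('d'): parent n0 fail=0; on 'd' 0 → fail=0;  out ∅∪∅=∅
  n4('a'): parent n0 fail=0; on 'a' 0 → fail=0;  out ∅∪∅=∅
  n6('c'): parent n0 fail=0; on 'c' 0 → fail=0;  out ∅∪∅=∅
  n2('dd'): parent n1 fail=0; on 'd' 0 → fail=1;  out ∅∪∅=∅
  n5('aa'): parent n4 fail=0; on 'a' 0 → fail=4;  out {1}∪∅={1}
  n7('cd'): parent n6 fail=0; on 'd' 0 → fail=1;  out ∅∪∅=∅
  n11('da'): parent n1 fail=0; on 'a' 0 → fail=4;  out {4}∪∅={4}
  n3('dda'): parent n2 fail=1; on 'a' 1 → fail=11;  out {0}∪{4}={0,4}
  n8('cdc'): parent n7 fail=1; on 'c' 1→0 → fail=6;  out ∅∪∅=∅
  n12('dad'): parent n11 fail=4; on 'd' 4→0 → fail=1;  out ∅∪∅=∅
  n9('cdca'): parent n8 fail=6; on 'a' 6→0 → fail=4;  out ∅∪∅=∅
  n13('dada'): parent n12 fail=1; on 'a' 1 → fail=11;  out ∅∪{4}={4}
  n10('cdcaa'): parent n9 fail=4; on 'a' 4 → fail=5;  out {2}∪{1}={1,2}
  n14('dadaa'): parent n13 fail=11; on 'a' 11→4 → fail=5;  out ∅∪{1}={1}
  n15('dadaac'): parent n14 fail=5; on 'c' 5→4→0 → fail=6;  out {3}∪∅={3}

Text stream:
pos 0 'a': at 4
pos 1 'a': at 5  ** P1@[0:1]
pos 2 'b': at 0 (via fail)
pos 3 'a': at 4
pos 4 'a': at 5  ** P1@[3:4]
pos 5 'c': at 6 (via fail)
pos 6 'd': at 7
pos 7 'c': at 8
pos 8 'a': at 9
pos 9 'a': at 10  ** P1@[8:9],P2@[5:9]
pos 10 'a': at 5 (via fail)  ** P1@[9:10]
pos 11 'a': at 5 (via fail)  ** P1@[10:11]
pos 12 'c': at 6 (via fail)
pos 13 'd': at 7
pos 14 'd': at 2 (via fail)
pos 15 'd': at 2 (via fail)
pos 16 'a': at 3  ** P0@[14:16],P4@[15:16]
pos 17 'c': at 6 (via fail)
pos 18 'a': at 4 (via fail)
pos 19 'c': at 6 (via fail)
pos 20 'd': at 7
pos 21 'c': at 8
pos 22 'a': at 9
pos 23 'a': at 10  ** P1@[22:23],P2@[19:23]
pos 24 'd': at 1 (via fail)
pos 25 'a': at 11  ** P4@[24:25]
pos 26 'd': at 12
pos 27 'a': at 13  ** P4@[26:27]
pos 28 'a': at 14  ** P1@[27:28]
pos 29 'c': at 15  ** P3@[24:29]
pos 30 'd': at 7 (via fail)
pos 31 'c': at 8
pos 32 'd': at 7 (via fail)
pos 33 'd': at 2 (via fail)
pos 34 'd': at 2 (via fail)
pos 35 'd': at 2 (via fail)
pos 36 'a': at 3  ** P0@[34:36],P4@[35:36]
pos 37 'a': at 5 (via fail)  ** P1@[36:37]
pos 38 'b': at 0 (via fail)
pos 39 'd': at 1
pos 40 'd': at 2
pos 41 'a': at 3  ** P0@[39:41],P4@[40:41]
pos 42 'a': at 5 (via fail)  ** P1@[41:42]
pos 43 'b': at 0 (via fail)
pos 44 'd': at 1
pos 45 'a': at 11  ** P4@[44:45]
pos 46 'd': at 12
pos 47 'a': at 13  ** P4@[46:47]
pos 48 'a': at 14  ** P1@[47:48]
pos 49 'c': at 15  ** P3@[44:49]
pos 50 'c': at 6 (via fail)
pos 51 'd': at 7
pos 52 'a': at 11 (via fail)  ** P4@[51:52]
pos 53 'd': at 12
pos 54 'a': at 13  ** P4@[53:54]
pos 55 'a': at 14  ** P1@[54:55]
pos 56 'c': at 15  ** P3@[51:56]
pos 57 'd': at 7 (via fail)
pos 58 'a': at 11 (via fail)  ** P4@[57:58]
pos 59 'd': at 12
pos 60 'a': at 13  ** P4@[59:60]
pos 61 'a': at 14  ** P1@[60:61]
pos 62 'c': at 15  ** P3@[57:62]
pos 63 'a': at 4 (via fail)
pos 64 'a': at 5  ** P1@[63:64]
pos 65 'c': at 6 (via fail)
pos 66 'b': at 0 (via fail)
pos 67 'c': at 6
pos 68 'd': at 7
pos 69 'd': at 2 (via fail)
pos 70 'a': at 3  ** P0@[68:70],P4@[69:70]
pos 71 'c': at 6 (via fail)
pos 72 'd': at 7
pos 73 'a': at 11 (via fail)  ** P4@[72:73]
pos 74 'd': at 12
pos 75 'a': at 13  ** P4@[74:75]
pos 76 'a': at 14  ** P1@[75:76]
pos 77 'c': at 15  ** P3@[72:77]
pos 78 'd': at 7 (via fail)

Matches: [[1,1],[4,1],[9,1],[9,2],[10,1],[11,1],[16,0],[16,4],[23,1],[23,2],[25,4],[27,4],[28,1],[29,3],[36,0],[36,4],[37,1],[41,0],[41,4],[42,1],[45,4],[47,4],[48,1],[49,3],[52,4],[54,4],[55,1],[56,3],[58,4],[60,4],[61,1],[62,3],[64,1],[70,0],[70,4],[73,4],[75,4],[76,1],[77,3]]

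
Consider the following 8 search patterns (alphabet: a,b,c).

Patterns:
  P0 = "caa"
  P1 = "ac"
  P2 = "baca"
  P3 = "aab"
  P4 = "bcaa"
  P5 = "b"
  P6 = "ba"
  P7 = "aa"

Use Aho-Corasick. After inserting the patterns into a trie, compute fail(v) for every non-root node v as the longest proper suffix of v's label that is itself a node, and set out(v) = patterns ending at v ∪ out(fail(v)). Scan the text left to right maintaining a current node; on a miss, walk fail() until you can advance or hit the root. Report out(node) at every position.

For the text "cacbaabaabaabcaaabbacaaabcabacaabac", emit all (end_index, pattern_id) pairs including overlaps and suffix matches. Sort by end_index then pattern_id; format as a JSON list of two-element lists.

Build automaton:
Trie nodes:
  n0 'ε': a→4 b→6 c→1
  n1 'c': a→2
  n2 'ca': a→3
  n3 'caa': ·  ←P0
  n4 'a': a→10 c→5
  n5 'ac': ·  ←P1
  n6 'b': a→7 c→12  ←P5
  n7 'ba': c→8  ←P6
  n8 'bac': a→9
  n9 'baca': ·  ←P2
  n10 'aa': b→11  ←P7
  n11 'aab': ·  ←P3
  n12 'bc': a→13
  n13 'bca': a→14
  n14 'bcaa': ·  ←P4

BFS fail/out derivation:
  n1('c'): parent n0 fail=0; on 'c' 0 → fail=0;  out ∅∪∅=∅
  n4('a'): parent n0 fail=0; on 'a' 0 → fail=0;  out ∅∪∅=∅
  n6('b'): parent n0 fail=0; on 'b' 0 → fail=0;  out {5}∪∅={5}
  n2('ca'): parent n1 fail=0; on 'a' 0 → fail=4;  out ∅∪∅=∅
  n5('ac'): parent n4 fail=0; on 'c' 0 → fail=1;  out {1}∪∅={1}
  n7('ba'): parent n6 fail=0; on 'a' 0 → fail=4;  out {6}∪∅={6}
  n10('aa'): parent n4 fail=0; on 'a' 0 → fail=4;  out {7}∪∅={7}
  n12('bc'): parent n6 fail=0; on 'c' 0 → fail=1;  out ∅∪∅=∅
  n3('caa'): parent n2 fail=4; on 'a' 4 → fail=10;  out {0}∪{7}={0,7}
  n8('bac'): parent n7 fail=4; on 'c' 4 → fail=5;  out ∅∪{1}={1}
  n11('aab'): parent n10 fail=4; on 'b' 4→0 → fail=6;  out {3}∪{5}={3,5}
  n13('bca'): parent n12 fail=1; on 'a' 1 → fail=2;  out ∅∪∅=∅
  n9('baca'): parent n8 fail=5; on 'a' 5→1 → fail=2;  out {2}∪∅={2}
  n14('bcaa'): parent n13 fail=2; on 'a' 2 → fail=3;  out {4}∪{0,7}={0,4,7}

Run:
[0] read 'c'  n0⇒n1
[1] read 'a'  n1⇒n2
[2] read 'c'  n2⇒n5 (fail-walked)  → match P1@[1:2]
[3] read 'b'  n5⇒n6 (fail-walked)  → match P5@[3:3]
[4] read 'a'  n6⇒n7  → match P6@[3:4]
[5] read 'a'  n7⇒n10 (fail-walked)  → match P7@[4:5]
[6] read 'b'  n10⇒n11  → match P3@[4:6],P5@[6:6]
[7] read 'a'  n11⇒n7 (fail-walked)  → match P6@[6:7]
[8] read 'a'  n7⇒n10 (fail-walked)  → match P7@[7:8]
[9] read 'b'  n10⇒n11  → match P3@[7:9],P5@[9:9]
[10] read 'a'  n11⇒n7 (fail-walked)  → match P6@[9:10]
[11] read 'a'  n7⇒n10 (fail-walked)  → match P7@[10:11]
[12] read 'b'  n10⇒n11  → match P3@[10:12],P5@[12:12]
[13] read 'c'  n11⇒n12 (fail-walked)
[14] read 'a'  n12⇒n13
[15] read 'a'  n13⇒n14  → match P0@[13:15],P4@[12:15],P7@[14:15]
[16] read 'a'  n14⇒n10 (fail-walked)  → match P7@[15:16]
[17] read 'b'  n10⇒n11  → match P3@[15:17],P5@[17:17]
[18] read 'b'  n11⇒n6 (fail-walked)  → match P5@[18:18]
[19] read 'a'  n6⇒n7  → match P6@[18:19]
[20] read 'c'  n7⇒n8  → match P1@[19:20]
[21] read 'a'  n8⇒n9  → match P2@[18:21]
[22] read 'a'  n9⇒n3 (fail-walked)  → match P0@[20:22],P7@[21:22]
[23] read 'a'  n3⇒n10 (fail-walked)  → match P7@[22:23]
[24] read 'b'  n10⇒n11  → match P3@[22:24],P5@[24:24]
[25] read 'c'  n11⇒n12 (fail-walked)
[26] read 'a'  n12⇒n13
[27] read 'b'  n13⇒n6 (fail-walked)  → match P5@[27:27]
[28] read 'a'  n6⇒n7  → match P6@[27:28]
[29] read 'c'  n7⇒n8  → match P1@[28:29]
[30] read 'a'  n8⇒n9  → match P2@[27:30]
[31] read 'a'  n9⇒n3 (fail-walked)  → match P0@[29:31],P7@[30:31]
[32] read 'b'  n3⇒n11 (fail-walked)  → match P3@[30:32],P5@[32:32]
[33] read 'a'  n11⇒n7 (fail-walked)  → match P6@[32:33]
[34] read 'c'  n7⇒n8  → match P1@[33:34]

All matches (sorted): [[2,1],[3,5],[4,6],[5,7],[6,3],[6,5],[7,6],[8,7],[9,3],[9,5],[10,6],[11,7],[12,3],[12,5],[15,0],[15,4],[15,7],[16,7],[17,3],[17,5],[18,5],[19,6],[20,1],[21,2],[22,0],[22,7],[23,7],[24,3],[24,5],[27,5],[28,6],[29,1],[30,2],[31,0],[31,7],[32,3],[32,5],[33,6],[34,1]]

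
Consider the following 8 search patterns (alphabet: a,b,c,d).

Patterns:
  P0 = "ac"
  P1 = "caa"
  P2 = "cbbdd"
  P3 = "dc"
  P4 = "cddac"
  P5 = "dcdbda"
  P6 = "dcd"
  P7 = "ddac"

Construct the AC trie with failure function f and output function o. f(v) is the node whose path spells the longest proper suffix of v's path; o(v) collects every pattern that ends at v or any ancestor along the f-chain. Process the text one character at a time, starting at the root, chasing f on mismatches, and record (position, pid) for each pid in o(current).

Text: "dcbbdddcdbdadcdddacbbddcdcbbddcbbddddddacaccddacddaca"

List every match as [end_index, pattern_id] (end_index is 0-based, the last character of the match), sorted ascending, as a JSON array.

Construct AC machine:
Trie nodes:
  n0 'ε': a→1 c→3 d→10
  n1 'a': c→2
  n2 'ac': ·  ←P0
  n3 'c': a→4 b→6 d→12
  n4 'ca': a→5
  n5 'caa': ·  ←P1
  n6 'cb': b→7
  n7 'cbb': d→8
  n8 'cbbd': d→9
  n9 'cbbdd': ·  ←P2
  n10 'd': c→11 d→20
  n11 'dc': d→16  ←P3
  n12 'cd': d→13
  n13 'cdd': a→14
  n14 'cdda': c→15
  n15 'cddac': ·  ←P4
  n16 'dcd': b→17  ←P6
  n17 'dcdb': d→18
  n18 'dcdbd': a→19
  n19 'dcdbda': ·  ←P5
  n20 'dd': a→21
  n21 'dda': c→22
  n22 'ddac': ·  ←P7

BFS fail/out derivation:
  n1('a'): parent n0 fail=0; on 'a' 0 → fail=0;  out ∅∪∅=∅
  n3('c'): parent n0 fail=0; on 'c' 0 → fail=0;  out ∅∪∅=∅
  n10('d'): parent n0 fail=0; on 'd' 0 → fail=0;  out ∅∪∅=∅
  n2('ac'): parent n1 fail=0; on 'c' 0 → fail=3;  out {0}∪∅={0}
  n4('ca'): parent n3 fail=0; on 'a' 0 → fail=1;  out ∅∪∅=∅
  n6('cb'): parent n3 fail=0; on 'b' 0 → fail=0;  out ∅∪∅=∅
  n11('dc'): parent n10 fail=0; on 'c' 0 → fail=3;  out {3}∪∅={3}
  n12('cd'): parent n3 fail=0; on 'd' 0 → fail=10;  out ∅∪∅=∅
  n20('dd'): parent n10 fail=0; on 'd' 0 → fail=10;  out ∅∪∅=∅
  n5('caa'): parent n4 fail=1; on 'a' 1→0 → fail=1;  out {1}∪∅={1}
  n7('cbb'): parent n6 fail=0; on 'b' 0 → fail=0;  out ∅∪∅=∅
  n13('cdd'): parent n12 fail=10; on 'd' 10 → fail=20;  out ∅∪∅=∅
  n16('dcd'): parent n11 fail=3; on 'd' 3 → fail=12;  out {6}∪∅={6}
  n21('dda'): parent n20 fail=10; on 'a' 10→0 → fail=1;  out ∅∪∅=∅
  n8('cbbd'): parent n7 fail=0; on 'd' 0 → fail=10;  out ∅∪∅=∅
  n14('cdda'): parent n13 fail=20; on 'a' 20 → fail=21;  out ∅∪∅=∅
  n17('dcdb'): parent n16 fail=12; on 'b' 12→10→0 → fail=0;  out ∅∪∅=∅
  n22('ddac'): parent n21 fail=1; on 'c' 1 → fail=2;  out {7}∪{0}={0,7}
  n9('cbbdd'): parent n8 fail=10; on 'd' 10 → fail=20;  out {2}∪∅={2}
  n15('cddac'): parent n14 fail=21; on 'c' 21 → fail=22;  out {4}∪{0,7}={0,4,7}
  n18('dcdbd'): parent n17 fail=0; on 'd' 0 → fail=10;  out ∅∪∅=∅
  n19('dcdbda'): parent n18 fail=10; on 'a' 10→0 → fail=1;  out {5}∪∅={5}

Text stream:
i=0 'd': node 0→10
i=1 'c': node 10→11  → match P3@[0:1]
i=2 'b': node 11→6 (fail-walked)
i=3 'b': node 6→7
i=4 'd': node 7→8
i=5 'd': node 8→9  → match P2@[1:5]
i=6 'd': node 9→20 (fail-walked)
i=7 'c': node 20→11 (fail-walked)  → match P3@[6:7]
i=8 'd': node 11→16  → match P6@[6:8]
i=9 'b': node 16→17
i=10 'd': node 17→18
i=11 'a': node 18→19  → match P5@[6:11]
i=12 'd': node 19→10 (fail-walked)
i=13 'c': node 10→11  → match P3@[12:13]
i=14 'd': node 11→16  → match P6@[12:14]
i=15 'd': node 16→13 (fail-walked)
i=16 'd': node 13→20 (fail-walked)
i=17 'a': node 20→21
i=18 'c': node 21→22  → match P0@[17:18],P7@[15:18]
i=19 'b': node 22→6 (fail-walked)
i=20 'b': node 6→7
i=21 'd': node 7→8
i=22 'd': node 8→9  → match P2@[18:22]
i=23 'c': node 9→11 (fail-walked)  → match P3@[22:23]
i=24 'd': node 11→16  → match P6@[22:24]
i=25 'c': node 16→11 (fail-walked)  → match P3@[24:25]
i=26 'b': node 11→6 (fail-walked)
i=27 'b': node 6→7
i=28 'd': node 7→8
i=29 'd': node 8→9  → match P2@[25:29]
i=30 'c': node 9→11 (fail-walked)  → match P3@[29:30]
i=31 'b': node 11→6 (fail-walked)
i=32 'b': node 6→7
i=33 'd': node 7→8
i=34 'd': node 8→9  → match P2@[30:34]
i=35 'd': node 9→20 (fail-walked)
i=36 'd': node 20→20 (fail-walked)
i=37 'd': node 20→20 (fail-walked)
i=38 'd': node 20→20 (fail-walked)
i=39 'a': node 20→21
i=40 'c': node 21→22  → match P0@[39:40],P7@[37:40]
i=41 'a': node 22→4 (fail-walked)
i=42 'c': node 4→2 (fail-walked)  → match P0@[41:42]
i=43 'c': node 2→3 (fail-walked)
i=44 'd': node 3→12
i=45 'd': node 12→13
i=46 'a': node 13→14
i=47 'c': node 14→15  → match P0@[46:47],P4@[43:47],P7@[44:47]
i=48 'd': node 15→12 (fail-walked)
i=49 'd': node 12→13
i=50 'a': node 13→14
i=51 'c': node 14→15  → match P0@[50:51],P4@[47:51],P7@[48:51]
i=52 'a': node 15→4 (fail-walked)

Result: [[1,3],[5,2],[7,3],[8,6],[11,5],[13,3],[14,6],[18,0],[18,7],[22,2],[23,3],[24,6],[25,3],[29,2],[30,3],[34,2],[40,0],[40,7],[42,0],[47,0],[47,4],[47,7],[51,0],[51,4],[51,7]]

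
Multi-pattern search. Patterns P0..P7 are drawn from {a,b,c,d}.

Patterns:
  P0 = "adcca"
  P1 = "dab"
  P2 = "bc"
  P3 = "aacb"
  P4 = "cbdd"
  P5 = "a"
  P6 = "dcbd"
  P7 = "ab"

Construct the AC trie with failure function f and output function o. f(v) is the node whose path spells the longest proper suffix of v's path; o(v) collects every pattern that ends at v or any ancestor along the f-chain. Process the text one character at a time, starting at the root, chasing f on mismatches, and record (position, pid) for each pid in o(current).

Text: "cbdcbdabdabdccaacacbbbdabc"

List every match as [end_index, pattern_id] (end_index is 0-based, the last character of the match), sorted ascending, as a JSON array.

Construct AC machine:
Trie (insert patterns):
  0='ε' goto a→1 b→9 c→14 d→6
  1='a' goto a→11 b→21 d→2  [P5 ends]
  2='ad' goto c→3
  3='adc' goto c→4
  4='adcc' goto a→5
  5='adcca' goto ·  [P0 ends]
  6='d' goto a→7 c→18
  7='da' goto b→8
  8='dab' goto ·  [P1 ends]
  9='b' goto c→10
  10='bc' goto ·  [P2 ends]
  11='aa' goto c→12
  12='aac' goto b→13
  13='aacb' goto ·  [P3 ends]
  14='c' goto b→15
  15='cb' goto d→16
  16='cbd' goto d→17
  17='cbdd' goto ·  [P4 ends]
  18='dc' goto b→19
  19='dcb' goto d→20
  20='dcbd' goto ·  [P6 ends]
  21='ab' goto ·  [P7 ends]

Failure links (BFS by depth):
  fail(1) 'a': from fail(0)=0 chase 'a': 0 ⇒ 0;  out={5}∪out(0)={5}
  fail(6) 'd': from fail(0)=0 chase 'd': 0 ⇒ 0;  out=∅∪out(0)=∅
  fail(9) 'b': from fail(0)=0 chase 'b': 0 ⇒ 0;  out=∅∪out(0)=∅
  fail(14) 'c': from fail(0)=0 chase 'c': 0 ⇒ 0;  out=∅∪out(0)=∅
  fail(2) 'ad': from fail(1)=0 chase 'd': 0 ⇒ 6;  out=∅∪out(6)=∅
  fail(7) 'da': from fail(6)=0 chase 'a': 0 ⇒ 1;  out=∅∪out(1)={5}
  fail(10) 'bc': from fail(9)=0 chase 'c': 0 ⇒ 14;  out={2}∪out(14)={2}
  fail(11) 'aa': from fail(1)=0 chase 'a': 0 ⇒ 1;  out=∅∪out(1)={5}
  fail(15) 'cb': from fail(14)=0 chase 'b': 0 ⇒ 9;  out=∅∪out(9)=∅
  fail(18) 'dc': from fail(6)=0 chase 'c': 0 ⇒ 14;  out=∅∪out(14)=∅
  fail(21) 'ab': from fail(1)=0 chase 'b': 0 ⇒ 9;  out={7}∪out(9)={7}
  fail(3) 'adc': from fail(2)=6 chase 'c': 6 ⇒ 18;  out=∅∪out(18)=∅
  fail(8) 'dab': from fail(7)=1 chase 'b': 1 ⇒ 21;  out={1}∪out(21)={1,7}
  fail(12) 'aac': from fail(11)=1 chase 'c': 1→0 ⇒ 14;  out=∅∪out(14)=∅
  fail(16) 'cbd': from fail(15)=9 chase 'd': 9→0 ⇒ 6;  out=∅∪out(6)=∅
  fail(19) 'dcb': from fail(18)=14 chase 'b': 14 ⇒ 15;  out=∅∪out(15)=∅
  fail(4) 'adcc': from fail(3)=18 chase 'c': 18→14→0 ⇒ 14;  out=∅∪out(14)=∅
  fail(13) 'aacb': from fail(12)=14 chase 'b': 14 ⇒ 15;  out={3}∪out(15)={3}
  fail(17) 'cbdd': from fail(16)=6 chase 'd': 6→0 ⇒ 6;  out={4}∪out(6)={4}
  fail(20) 'dcbd': from fail(19)=15 chase 'd': 15 ⇒ 16;  out={6}∪out(16)={6}
  fail(5) 'adcca': from fail(4)=14 chase 'a': 14→0 ⇒ 1;  out={0}∪out(1)={0,5}

Scan:
i=0 'c': node 0→14
i=1 'b': node 14→15
i=2 'd': node 15→16
i=3 'c': node 16→18 (via fail)
i=4 'b': node 18→19
i=5 'd': node 19→20  ** P6@[2:5]
i=6 'a': node 20→7 (via fail)  ** P5@[6:6]
i=7 'b': node 7→8  ** P1@[5:7],P7@[6:7]
i=8 'd': node 8→6 (via fail)
i=9 'a': node 6→7  ** P5@[9:9]
i=10 'b': node 7→8  ** P1@[8:10],P7@[9:10]
i=11 'd': node 8→6 (via fail)
i=12 'c': node 6→18
i=13 'c': node 18→14 (via fail)
i=14 'a': node 14→1 (via fail)  ** P5@[14:14]
i=15 'a': node 1→11  ** P5@[15:15]
i=16 'c': node 11→12
i=17 'a': node 12→1 (via fail)  ** P5@[17:17]
i=18 'c': node 1→14 (via fail)
i=19 'b': node 14→15
i=20 'b': node 15→9 (via fail)
i=21 'b': node 9→9 (via fail)
i=22 'd': node 9→6 (via fail)
i=23 'a': node 6→7  ** P5@[23:23]
i=24 'b': node 7→8  ** P1@[22:24],P7@[23:24]
i=25 'c': node 8→10 (via fail)  ** P2@[24:25]

Matches: [[5,6],[6,5],[7,1],[7,7],[9,5],[10,1],[10,7],[14,5],[15,5],[17,5],[23,5],[24,1],[24,7],[25,2]]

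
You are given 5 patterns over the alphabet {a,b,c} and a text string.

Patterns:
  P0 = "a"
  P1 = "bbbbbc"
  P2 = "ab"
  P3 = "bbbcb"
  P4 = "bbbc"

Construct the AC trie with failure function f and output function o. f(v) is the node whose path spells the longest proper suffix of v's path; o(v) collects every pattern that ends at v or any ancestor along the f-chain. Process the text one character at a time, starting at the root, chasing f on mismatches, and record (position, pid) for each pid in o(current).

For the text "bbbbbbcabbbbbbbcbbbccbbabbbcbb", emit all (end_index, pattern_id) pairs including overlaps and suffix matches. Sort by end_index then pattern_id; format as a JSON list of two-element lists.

Build:
Trie (insert patterns):
  0='ε' goto a→1 b→2
  1='a' goto b→8  ←P0
  2='b' goto b→3
  3='bb' goto b→4
  4='bbb' goto b→5 c→9
  5='bbbb' goto b→6
  6='bbbbb' goto c→7
  7='bbbbbc' goto ·  ←P1
  8='ab' goto ·  ←P2
  9='bbbc' goto b→10  ←P4
  10='bbbcb' goto ·  ←P3

BFS fail/out derivation:
  fail(1) 'a': from fail(0)=0 chase 'a': 0 ⇒ 0;  out={0}∪out(0)={0}
  fail(2) 'b': from fail(0)=0 chase 'b': 0 ⇒ 0;  out=∅∪out(0)=∅
  fail(3) 'bb': from fail(2)=0 chase 'b': 0 ⇒ 2;  out=∅∪out(2)=∅
  fail(8) 'ab': from fail(1)=0 chase 'b': 0 ⇒ 2;  out={2}∪out(2)={2}
  fail(4) 'bbb': from fail(3)=2 chase 'b': 2 ⇒ 3;  out=∅∪out(3)=∅
  fail(5) 'bbbb': from fail(4)=3 chase 'b': 3 ⇒ 4;  out=∅∪out(4)=∅
  fail(9) 'bbbc': from fail(4)=3 chase 'c': 3→2→0 ⇒ 0;  out={4}∪out(0)={4}
  fail(6) 'bbbbb': from fail(5)=4 chase 'b': 4 ⇒ 5;  out=∅∪out(5)=∅
  fail(10) 'bbbcb': from fail(9)=0 chase 'b': 0 ⇒ 2;  out={3}∪out(2)={3}
  fail(7) 'bbbbbc': from fail(6)=5 chase 'c': 5→4 ⇒ 9;  out={1}∪out(9)={1,4}

Run:
pos 0 'b': at 2
pos 1 'b': at 3
pos 2 'b': at 4
pos 3 'b': at 5
pos 4 'b': at 6
pos 5 'b': at 6 (via fail)
pos 6 'c': at 7  emit P1@[1:6],P4@[3:6]
pos 7 'a': at 1 (via fail)  emit P0@[7:7]
pos 8 'b': at 8  emit P2@[7:8]
pos 9 'b': at 3 (via fail)
pos 10 'b': at 4
pos 11 'b': at 5
pos 12 'b': at 6
pos 13 'b': at 6 (via fail)
pos 14 'b': at 6 (via fail)
pos 15 'c': at 7  emit P1@[10:15],P4@[12:15]
pos 16 'b': at 10 (via fail)  emit P3@[12:16]
pos 17 'b': at 3 (via fail)
pos 18 'b': at 4
pos 19 'c': at 9  emit P4@[16:19]
pos 20 'c': at 0 (via fail)
pos 21 'b': at 2
pos 22 'b': at 3
pos 23 'a': at 1 (via fail)  emit P0@[23:23]
pos 24 'b': at 8  emit P2@[23:24]
pos 25 'b': at 3 (via fail)
pos 26 'b': at 4
pos 27 'c': at 9  emit P4@[24:27]
pos 28 'b': at 10  emit P3@[24:28]
pos 29 'b': at 3 (via fail)

Matches: [[6,1],[6,4],[7,0],[8,2],[15,1],[15,4],[16,3],[19,4],[23,0],[24,2],[27,4],[28,3]]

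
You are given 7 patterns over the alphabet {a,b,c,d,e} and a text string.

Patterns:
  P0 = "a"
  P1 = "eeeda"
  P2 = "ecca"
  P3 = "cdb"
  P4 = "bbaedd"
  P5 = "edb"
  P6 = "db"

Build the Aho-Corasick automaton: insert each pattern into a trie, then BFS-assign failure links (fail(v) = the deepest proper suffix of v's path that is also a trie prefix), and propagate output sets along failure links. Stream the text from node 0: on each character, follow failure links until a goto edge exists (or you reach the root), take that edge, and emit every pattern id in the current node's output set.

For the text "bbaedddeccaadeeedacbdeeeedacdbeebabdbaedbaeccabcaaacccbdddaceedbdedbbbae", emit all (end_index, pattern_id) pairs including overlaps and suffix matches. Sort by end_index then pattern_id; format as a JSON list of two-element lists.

Build automaton:
Trie (insert patterns):
  0='ε' goto a→1 b→13 c→10 d→21 e→2
  1='a' goto ·  [P0 ends]
  2='e' goto c→7 d→19 e→3
  3='ee' goto e→4
  4='eee' goto d→5
  5='eeed' goto a→6
  6='eeeda' goto ·  [P1 ends]
  7='ec' goto c→8
  8='ecc' goto a→9
  9='ecca' goto ·  [P2 ends]
  10='c' goto d→11
  11='cd' goto b→12
  12='cdb' goto ·  [P3 ends]
  13='b' goto b→14
  14='bb' goto a→15
  15='bba' goto e→16
  16='bbae' goto d→17
  17='bbaed' goto d→18
  18='bbaedd' goto ·  [P4 ends]
  19='ed' goto b→20
  20='edb' goto ·  [P5 ends]
  21='d' goto b→22
  22='db' goto ·  [P6 ends]

Failure links (BFS by depth):
  n1('a'): parent n0 fail=0; on 'a' 0 → fail=0;  out {0}∪∅={0}
  n2('e'): parent n0 fail=0; on 'e' 0 → fail=0;  out ∅∪∅=∅
  n10('c'): parent n0 fail=0; on 'c' 0 → fail=0;  out ∅∪∅=∅
  n13('b'): parent n0 fail=0; on 'b' 0 → fail=0;  out ∅∪∅=∅
  n21('d'): parent n0 fail=0; on 'd' 0 → fail=0;  out ∅∪∅=∅
  n3('ee'): parent n2 fail=0; on 'e' 0 → fail=2;  out ∅∪∅=∅
  n7('ec'): parent n2 fail=0; on 'c' 0 → fail=10;  out ∅∪∅=∅
  n11('cd'): parent n10 fail=0; on 'd' 0 → fail=21;  out ∅∪∅=∅
  n14('bb'): parent n13 fail=0; on 'b' 0 → fail=13;  out ∅∪∅=∅
  n19('ed'): parent n2 fail=0; on 'd' 0 → fail=21;  out ∅∪∅=∅
  n22('db'): parent n21 fail=0; on 'b' 0 → fail=13;  out {6}∪∅={6}
  n4('eee'): parent n3 fail=2; on 'e' 2 → fail=3;  out ∅∪∅=∅
  n8('ecc'): parent n7 fail=10; on 'c' 10→0 → fail=10;  out ∅∪∅=∅
  n12('cdb'): parent n11 fail=21; on 'b' 21 → fail=22;  out {3}∪{6}={3,6}
  n15('bba'): parent n14 fail=13; on 'a' 13→0 → fail=1;  out ∅∪{0}={0}
  n20('edb'): parent n19 fail=21; on 'b' 21 → fail=22;  out {5}∪{6}={5,6}
  n5('eeed'): parent n4 fail=3; on 'd' 3→2 → fail=19;  out ∅∪∅=∅
  n9('ecca'): parent n8 fail=10; on 'a' 10→0 → fail=1;  out {2}∪{0}={0,2}
  n16('bbae'): parent n15 fail=1; on 'e' 1→0 → fail=2;  out ∅∪∅=∅
  n6('eeeda'): parent n5 fail=19; on 'a' 19→21→0 → fail=1;  out {1}∪{0}={0,1}
  n17('bbaed'): parent n16 fail=2; on 'd' 2 → fail=19;  out ∅∪∅=∅
  n18('bbaedd'): parent n17 fail=19; on 'd' 19→21→0 → fail=21;  out {4}∪∅={4}

Text stream:
i=0 'b': node 0→13
i=1 'b': node 13→14
i=2 'a': node 14→15  → match P0@[2:2]
i=3 'e': node 15→16
i=4 'd': node 16→17
i=5 'd': node 17→18  → match P4@[0:5]
i=6 'd': node 18→21 ·f
i=7 'e': node 21→2 ·f
i=8 'c': node 2→7
i=9 'c': node 7→8
i=10 'a': node 8→9  → match P0@[10:10],P2@[7:10]
i=11 'a': node 9→1 ·f  → match P0@[11:11]
i=12 'd': node 1→21 ·f
i=13 'e': node 21→2 ·f
i=14 'e': node 2→3
i=15 'e': node 3→4
i=16 'd': node 4→5
i=17 'a': node 5→6  → match P0@[17:17],P1@[13:17]
i=18 'c': node 6→10 ·f
i=19 'b': node 10→13 ·f
i=20 'd': node 13→21 ·f
i=21 'e': node 21→2 ·f
i=22 'e': node 2→3
i=23 'e': node 3→4
i=24 'e': node 4→4 ·f
i=25 'd': node 4→5
i=26 'a': node 5→6  → match P0@[26:26],P1@[22:26]
i=27 'c': node 6→10 ·f
i=28 'd': node 10→11
i=29 'b': node 11→12  → match P3@[27:29],P6@[28:29]
i=30 'e': node 12→2 ·f
i=31 'e': node 2→3
i=32 'b': node 3→13 ·f
i=33 'a': node 13→1 ·f  → match P0@[33:33]
i=34 'b': node 1→13 ·f
i=35 'd': node 13→21 ·f
i=36 'b': node 21→22  → match P6@[35:36]
i=37 'a': node 22→1 ·f  → match P0@[37:37]
i=38 'e': node 1→2 ·f
i=39 'd': node 2→19
i=40 'b': node 19→20  → match P5@[38:40],P6@[39:40]
i=41 'a': node 20→1 ·f  → match P0@[41:41]
i=42 'e': node 1→2 ·f
i=43 'c': node 2→7
i=44 'c': node 7→8
i=45 'a': node 8→9  → match P0@[45:45],P2@[42:45]
i=46 'b': node 9→13 ·f
i=47 'c': node 13→10 ·f
i=48 'a': node 10→1 ·f  → match P0@[48:48]
i=49 'a': node 1→1 ·f  → match P0@[49:49]
i=50 'a': node 1→1 ·f  → match P0@[50:50]
i=51 'c': node 1→10 ·f
i=52 'c': node 10→10 ·f
i=53 'c': node 10→10 ·f
i=54 'b': node 10→13 ·f
i=55 'd': node 13→21 ·f
i=56 'd': node 21→21 ·f
i=57 'd': node 21→21 ·f
i=58 'a': node 21→1 ·f  → match P0@[58:58]
i=59 'c': node 1→10 ·f
i=60 'e': node 10→2 ·f
i=61 'e': node 2→3
i=62 'd': node 3→19 ·f
i=63 'b': node 19→20  → match P5@[61:63],P6@[62:63]
i=64 'd': node 20→21 ·f
i=65 'e': node 21→2 ·f
i=66 'd': node 2→19
i=67 'b': node 19→20  → match P5@[65:67],P6@[66:67]
i=68 'b': node 20→14 ·f
i=69 'b': node 14→14 ·f
i=70 'a': node 14→15  → match P0@[70:70]
i=71 'e': node 15→16

Result: [[2,0],[5,4],[10,0],[10,2],[11,0],[17,0],[17,1],[26,0],[26,1],[29,3],[29,6],[33,0],[36,6],[37,0],[40,5],[40,6],[41,0],[45,0],[45,2],[48,0],[49,0],[50,0],[58,0],[63,5],[63,6],[67,5],[67,6],[70,0]]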